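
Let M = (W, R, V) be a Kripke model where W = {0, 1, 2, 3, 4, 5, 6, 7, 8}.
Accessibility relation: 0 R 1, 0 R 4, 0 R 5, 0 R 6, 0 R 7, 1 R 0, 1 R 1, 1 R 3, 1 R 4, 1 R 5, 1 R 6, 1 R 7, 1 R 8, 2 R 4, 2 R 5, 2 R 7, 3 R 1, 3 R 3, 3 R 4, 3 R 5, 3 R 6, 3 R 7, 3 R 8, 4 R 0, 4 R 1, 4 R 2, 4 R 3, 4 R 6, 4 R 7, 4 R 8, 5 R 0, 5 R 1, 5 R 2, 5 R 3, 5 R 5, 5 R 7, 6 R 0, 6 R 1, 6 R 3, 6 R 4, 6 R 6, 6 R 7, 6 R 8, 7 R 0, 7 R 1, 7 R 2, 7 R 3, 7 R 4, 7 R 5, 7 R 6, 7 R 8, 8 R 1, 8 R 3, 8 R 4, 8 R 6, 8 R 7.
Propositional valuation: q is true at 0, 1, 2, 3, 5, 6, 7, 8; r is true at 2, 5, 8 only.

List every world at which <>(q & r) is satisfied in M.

0, 1, 2, 3, 4, 5, 6, 7

Recall that <>ψ holds at a world iff ψ holds at some accessible world.
Let φ = <>(q & r). Evaluate φ at each world:
  0 (successors {1, 4, 5, 6, 7}): φ is true.
  1 (successors {0, 1, 3, 4, 5, 6, 7, 8}): φ is true.
  2 (successors {4, 5, 7}): φ is true.
  3 (successors {1, 3, 4, 5, 6, 7, 8}): φ is true.
  4 (successors {0, 1, 2, 3, 6, 7, 8}): φ is true.
  5 (successors {0, 1, 2, 3, 5, 7}): φ is true.
  6 (successors {0, 1, 3, 4, 6, 7, 8}): φ is true.
  7 (successors {0, 1, 2, 3, 4, 5, 6, 8}): φ is true.
  8 (successors {1, 3, 4, 6, 7}): φ is false.
For instance, at 0:
  At 0: <>(q & r) requires q & r at some successor in {1, 4, 5, 6, 7}.
    q & r holds at 5, so <>(q & r) is true at 0.
Satisfying worlds: {0, 1, 2, 3, 4, 5, 6, 7}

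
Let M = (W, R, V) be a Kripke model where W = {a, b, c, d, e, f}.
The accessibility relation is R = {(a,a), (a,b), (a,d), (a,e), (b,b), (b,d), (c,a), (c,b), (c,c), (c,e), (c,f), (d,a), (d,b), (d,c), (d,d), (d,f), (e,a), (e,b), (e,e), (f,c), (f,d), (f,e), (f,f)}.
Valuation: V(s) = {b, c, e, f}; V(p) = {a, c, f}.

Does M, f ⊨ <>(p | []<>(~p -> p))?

Yes

At f: <>(p | []<>(~p -> p)) requires p | []<>(~p -> p) at some successor in {c, d, e, f}.
  p | []<>(~p -> p) holds at c, so <>(p | []<>(~p -> p)) is true at f.
    At c: p is true, []<>(~p -> p) is false, so p | []<>(~p -> p) is true.
      At c: []<>(~p -> p) requires <>(~p -> p) at every successor {a, b, c, e, f}.
        <>(~p -> p) fails at b, so []<>(~p -> p) is false at c.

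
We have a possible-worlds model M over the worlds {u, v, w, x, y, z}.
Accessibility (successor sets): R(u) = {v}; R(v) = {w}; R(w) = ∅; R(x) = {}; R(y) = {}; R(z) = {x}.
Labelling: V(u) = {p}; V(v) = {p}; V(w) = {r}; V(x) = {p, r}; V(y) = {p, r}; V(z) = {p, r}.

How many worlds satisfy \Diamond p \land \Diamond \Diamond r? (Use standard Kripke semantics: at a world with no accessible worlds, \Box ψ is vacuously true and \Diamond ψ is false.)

1

Recall that \Diamond ψ holds at a world iff ψ holds at some accessible world.
Let φ = \Diamond p \land \Diamond \Diamond r. Evaluate φ at each world:
  u (successors {v}): φ is true.
  v (successors {w}): φ is false.
  w (successors ∅): φ is false.
  x (successors ∅): φ is false.
  y (successors ∅): φ is false.
  z (successors {x}): φ is false.
For instance, at v:
  At v: \Diamond p is false, \Diamond \Diamond r is false, so \Diamond p \land \Diamond \Diamond r is false.
    At v: \Diamond p requires p at some successor in {w}.
      At w: p is false.
    So \Diamond p is false at v.
    At v: \Diamond \Diamond r requires \Diamond r at some successor in {w}.
      At w: \Diamond r is false.
    So \Diamond \Diamond r is false at v.
Satisfying worlds: {u}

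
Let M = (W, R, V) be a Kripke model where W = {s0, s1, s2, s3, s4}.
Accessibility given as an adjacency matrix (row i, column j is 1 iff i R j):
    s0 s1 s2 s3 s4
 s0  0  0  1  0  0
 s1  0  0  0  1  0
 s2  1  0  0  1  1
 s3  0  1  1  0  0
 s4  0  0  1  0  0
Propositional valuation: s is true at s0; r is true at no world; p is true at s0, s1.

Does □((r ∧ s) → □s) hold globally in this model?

Recall that □ψ holds at a world iff ψ holds at every accessible world, and ◇ψ holds iff ψ holds at some accessible world.
Let φ = □((r ∧ s) → □s). Evaluate φ at each world:
  s0 (successors {s2}): φ is true.
  s1 (successors {s3}): φ is true.
  s2 (successors {s0, s3, s4}): φ is true.
  s3 (successors {s1, s2}): φ is true.
  s4 (successors {s2}): φ is true.
For instance, at s1:
  At s1: □((r ∧ s) → □s) requires (r ∧ s) → □s at every successor {s3}.
      At s3: r ∧ s is false, □s is false, so (r ∧ s) → □s is true.
  So □((r ∧ s) → □s) is true at s1.

Yes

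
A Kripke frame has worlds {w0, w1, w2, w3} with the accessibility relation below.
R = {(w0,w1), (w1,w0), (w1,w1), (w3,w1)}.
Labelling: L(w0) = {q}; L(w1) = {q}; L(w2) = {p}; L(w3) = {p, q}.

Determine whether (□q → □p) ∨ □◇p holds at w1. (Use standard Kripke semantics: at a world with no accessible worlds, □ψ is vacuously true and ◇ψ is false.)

No

Recall that □ψ holds at a world iff ψ holds at every accessible world, and ◇ψ holds iff ψ holds at some accessible world.
At w1: □q → □p is false, □◇p is false, so (□q → □p) ∨ □◇p is false.
  At w1: □q is true, □p is false, so □q → □p is false.
    At w1: □q requires q at every successor {w0, w1}.
      At w0: q is true.
      At w1: q is true.
    So □q is true at w1.
    At w1: □p requires p at every successor {w0, w1}.
      p fails at w0, so □p is false at w1.
  At w1: □◇p requires ◇p at every successor {w0, w1}.
    ◇p fails at w0, so □◇p is false at w1.
      At w0: ◇p requires p at some successor in {w1}.
        At w1: p is false.
      So ◇p is false at w0.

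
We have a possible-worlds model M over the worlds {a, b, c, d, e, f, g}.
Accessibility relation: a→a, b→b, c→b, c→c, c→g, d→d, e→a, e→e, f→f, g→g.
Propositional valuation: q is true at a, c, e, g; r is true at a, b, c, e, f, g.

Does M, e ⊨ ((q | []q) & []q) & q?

Yes

Recall that []ψ holds at a world iff ψ holds at every accessible world, and <>ψ holds iff ψ holds at some accessible world.
At e: (q | []q) & []q is true, q is true, so ((q | []q) & []q) & q is true.
  At e: q | []q is true, []q is true, so (q | []q) & []q is true.
    At e: q is true, []q is true, so q | []q is true.
      At e: []q requires q at every successor {a, e}.
        At a: q is true.
        At e: q is true.
      So []q is true at e.
    At e: []q requires q at every successor {a, e}.
      At a: q is true.
      At e: q is true.
    So []q is true at e.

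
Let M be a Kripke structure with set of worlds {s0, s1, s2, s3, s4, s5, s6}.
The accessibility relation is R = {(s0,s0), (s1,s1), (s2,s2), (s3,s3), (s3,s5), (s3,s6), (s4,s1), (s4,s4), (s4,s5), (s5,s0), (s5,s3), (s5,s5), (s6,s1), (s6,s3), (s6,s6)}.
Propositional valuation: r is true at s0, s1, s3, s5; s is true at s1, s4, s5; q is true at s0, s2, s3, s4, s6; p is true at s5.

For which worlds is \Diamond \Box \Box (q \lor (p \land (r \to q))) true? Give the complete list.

s0, s2, s5

Let φ = \Diamond \Box \Box (q \lor (p \land (r \to q))). Evaluate φ at each world:
  s0 (successors {s0}): φ is true.
  s1 (successors {s1}): φ is false.
  s2 (successors {s2}): φ is true.
  s3 (successors {s3, s5, s6}): φ is false.
  s4 (successors {s1, s4, s5}): φ is false.
  s5 (successors {s0, s3, s5}): φ is true.
  s6 (successors {s1, s3, s6}): φ is false.
For instance, at s2:
  At s2: \Diamond \Box \Box (q \lor (p \land (r \to q))) requires \Box \Box (q \lor (p \land (r \to q))) at some successor in {s2}.
    \Box \Box (q \lor (p \land (r \to q))) holds at s2, so \Diamond \Box \Box (q \lor (p \land (r \to q))) is true at s2.
      At s2: \Box \Box (q \lor (p \land (r \to q))) requires \Box (q \lor (p \land (r \to q))) at every successor {s2}.
        At s2: \Box (q \lor (p \land (r \to q))) is true.
      So \Box \Box (q \lor (p \land (r \to q))) is true at s2.
Satisfying worlds: {s0, s2, s5}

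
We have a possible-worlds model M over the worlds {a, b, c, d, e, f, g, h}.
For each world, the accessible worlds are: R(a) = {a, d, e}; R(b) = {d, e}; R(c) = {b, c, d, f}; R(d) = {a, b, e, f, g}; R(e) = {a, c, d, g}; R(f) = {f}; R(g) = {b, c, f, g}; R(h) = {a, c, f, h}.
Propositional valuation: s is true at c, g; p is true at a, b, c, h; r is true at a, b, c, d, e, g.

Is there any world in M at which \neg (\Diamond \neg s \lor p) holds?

Recall that \Diamond ψ holds at a world iff ψ holds at some accessible world.
Let φ = \neg (\Diamond \neg s \lor p). Evaluate φ at each world:
  a (successors {a, d, e}): φ is false.
  b (successors {d, e}): φ is false.
  c (successors {b, c, d, f}): φ is false.
  d (successors {a, b, e, f, g}): φ is false.
  e (successors {a, c, d, g}): φ is false.
  f (successors {f}): φ is false.
  g (successors {b, c, f, g}): φ is false.
  h (successors {a, c, f, h}): φ is false.
For instance, at e:
  At e: \Diamond \neg s \lor p is true, so \neg (\Diamond \neg s \lor p) is false.
    At e: \Diamond \neg s is true, p is false, so \Diamond \neg s \lor p is true.
      At e: \Diamond \neg s requires \neg s at some successor in {a, c, d, g}.
        \neg s holds at a, so \Diamond \neg s is true at e.

No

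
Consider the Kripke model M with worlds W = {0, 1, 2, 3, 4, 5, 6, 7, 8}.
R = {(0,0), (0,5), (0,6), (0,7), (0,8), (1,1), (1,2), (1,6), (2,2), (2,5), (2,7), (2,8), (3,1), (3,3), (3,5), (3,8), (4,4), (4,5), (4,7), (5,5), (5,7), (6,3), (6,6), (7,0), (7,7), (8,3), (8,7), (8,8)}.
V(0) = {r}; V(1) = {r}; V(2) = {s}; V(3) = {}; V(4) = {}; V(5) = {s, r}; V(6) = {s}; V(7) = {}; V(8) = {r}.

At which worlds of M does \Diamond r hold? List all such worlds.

0, 1, 2, 3, 4, 5, 7, 8

Let φ = \Diamond r. Evaluate φ at each world:
  0 (successors {0, 5, 6, 7, 8}): φ is true.
  1 (successors {1, 2, 6}): φ is true.
  2 (successors {2, 5, 7, 8}): φ is true.
  3 (successors {1, 3, 5, 8}): φ is true.
  4 (successors {4, 5, 7}): φ is true.
  5 (successors {5, 7}): φ is true.
  6 (successors {3, 6}): φ is false.
  7 (successors {0, 7}): φ is true.
  8 (successors {3, 7, 8}): φ is true.
For instance, at 5:
  At 5: \Diamond r requires r at some successor in {5, 7}.
    r holds at 5, so \Diamond r is true at 5.
Satisfying worlds: {0, 1, 2, 3, 4, 5, 7, 8}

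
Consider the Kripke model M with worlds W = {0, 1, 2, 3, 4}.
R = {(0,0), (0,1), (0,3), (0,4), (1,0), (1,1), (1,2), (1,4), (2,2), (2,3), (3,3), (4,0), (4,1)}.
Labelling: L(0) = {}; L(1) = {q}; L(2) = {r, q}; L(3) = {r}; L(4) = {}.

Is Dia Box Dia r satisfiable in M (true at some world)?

Let φ = Dia Box Dia r. Evaluate φ at each world:
  0 (successors {0, 1, 3, 4}): φ is true.
  1 (successors {0, 1, 2, 4}): φ is true.
  2 (successors {2, 3}): φ is true.
  3 (successors {3}): φ is true.
  4 (successors {0, 1}): φ is false.
Detail at 0 (witness):
  At 0: Dia Box Dia r requires Box Dia r at some successor in {0, 1, 3, 4}.
    Box Dia r holds at 3, so Dia Box Dia r is true at 0.
      At 3: Box Dia r requires Dia r at every successor {3}.
        At 3: Dia r is true.
      So Box Dia r is true at 3.

Yes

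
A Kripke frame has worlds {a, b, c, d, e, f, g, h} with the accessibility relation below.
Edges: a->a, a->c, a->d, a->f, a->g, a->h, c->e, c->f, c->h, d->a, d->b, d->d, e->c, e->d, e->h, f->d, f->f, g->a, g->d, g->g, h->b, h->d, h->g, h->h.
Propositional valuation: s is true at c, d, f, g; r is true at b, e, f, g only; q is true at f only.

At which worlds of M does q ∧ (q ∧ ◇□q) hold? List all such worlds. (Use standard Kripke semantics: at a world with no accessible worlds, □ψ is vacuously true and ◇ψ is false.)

Let φ = q ∧ (q ∧ ◇□q). Evaluate φ at each world:
  a (successors {a, c, d, f, g, h}): φ is false.
  b (successors ∅): φ is false.
  c (successors {e, f, h}): φ is false.
  d (successors {a, b, d}): φ is false.
  e (successors {c, d, h}): φ is false.
  f (successors {d, f}): φ is false.
  g (successors {a, d, g}): φ is false.
  h (successors {b, d, g, h}): φ is false.
For instance, at d:
  At d: q is false, q ∧ ◇□q is false, so q ∧ (q ∧ ◇□q) is false.
    At d: q is false, ◇□q is true, so q ∧ ◇□q is false.
      At d: ◇□q requires □q at some successor in {a, b, d}.
        □q holds at b, so ◇□q is true at d.
Satisfying worlds: none.

none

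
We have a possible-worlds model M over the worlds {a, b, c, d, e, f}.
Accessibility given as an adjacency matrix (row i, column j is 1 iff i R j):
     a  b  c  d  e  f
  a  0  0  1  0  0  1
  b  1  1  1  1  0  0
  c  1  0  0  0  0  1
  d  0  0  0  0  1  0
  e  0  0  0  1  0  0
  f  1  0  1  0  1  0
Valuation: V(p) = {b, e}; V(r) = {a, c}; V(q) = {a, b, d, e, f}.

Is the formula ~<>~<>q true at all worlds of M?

Recall that <>ψ holds at a world iff ψ holds at some accessible world.
Let φ = ~<>~<>q. Evaluate φ at each world:
  a (successors {c, f}): φ is true.
  b (successors {a, b, c, d}): φ is true.
  c (successors {a, f}): φ is true.
  d (successors {e}): φ is true.
  e (successors {d}): φ is true.
  f (successors {a, c, e}): φ is true.
For instance, at c:
  At c: <>~<>q is false, so ~<>~<>q is true.
    At c: <>~<>q requires ~<>q at some successor in {a, f}.
      At a: ~<>q is false.
      At f: ~<>q is false.
    So <>~<>q is false at c.

Yes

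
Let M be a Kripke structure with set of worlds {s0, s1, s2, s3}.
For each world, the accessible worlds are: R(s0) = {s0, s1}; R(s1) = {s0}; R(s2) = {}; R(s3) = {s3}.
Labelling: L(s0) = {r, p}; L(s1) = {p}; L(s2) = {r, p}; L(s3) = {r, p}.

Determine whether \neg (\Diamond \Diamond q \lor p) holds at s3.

No

Recall that \Diamond ψ holds at a world iff ψ holds at some accessible world.
At s3: \Diamond \Diamond q \lor p is true, so \neg (\Diamond \Diamond q \lor p) is false.
  At s3: \Diamond \Diamond q is false, p is true, so \Diamond \Diamond q \lor p is true.
    At s3: \Diamond \Diamond q requires \Diamond q at some successor in {s3}.
      At s3: \Diamond q is false.
    So \Diamond \Diamond q is false at s3.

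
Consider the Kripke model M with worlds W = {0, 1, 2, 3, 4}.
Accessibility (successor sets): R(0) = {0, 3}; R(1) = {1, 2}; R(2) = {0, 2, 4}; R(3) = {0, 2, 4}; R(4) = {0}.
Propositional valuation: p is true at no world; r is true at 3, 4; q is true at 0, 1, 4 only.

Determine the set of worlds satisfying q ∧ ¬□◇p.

Recall that □ψ holds at a world iff ψ holds at every accessible world, and ◇ψ holds iff ψ holds at some accessible world.
Let φ = q ∧ ¬□◇p. Evaluate φ at each world:
  0 (successors {0, 3}): φ is true.
  1 (successors {1, 2}): φ is true.
  2 (successors {0, 2, 4}): φ is false.
  3 (successors {0, 2, 4}): φ is false.
  4 (successors {0}): φ is true.
For instance, at 1:
  At 1: q is true, ¬□◇p is true, so q ∧ ¬□◇p is true.
    At 1: □◇p is false, so ¬□◇p is true.
      At 1: □◇p requires ◇p at every successor {1, 2}.
        ◇p fails at 1, so □◇p is false at 1.
Satisfying worlds: {0, 1, 4}

0, 1, 4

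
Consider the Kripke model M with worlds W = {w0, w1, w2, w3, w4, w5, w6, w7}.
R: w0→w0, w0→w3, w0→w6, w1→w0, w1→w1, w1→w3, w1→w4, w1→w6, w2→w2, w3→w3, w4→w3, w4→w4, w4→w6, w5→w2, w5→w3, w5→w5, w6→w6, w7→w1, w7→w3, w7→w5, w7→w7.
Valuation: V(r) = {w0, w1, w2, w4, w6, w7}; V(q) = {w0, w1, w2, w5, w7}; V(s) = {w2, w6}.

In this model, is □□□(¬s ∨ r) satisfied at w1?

At w1: □□□(¬s ∨ r) requires □□(¬s ∨ r) at every successor {w0, w1, w3, w4, w6}.
  At w0: □□(¬s ∨ r) is true.
  At w1: □□(¬s ∨ r) is true.
  At w3: □□(¬s ∨ r) is true.
  At w4: □□(¬s ∨ r) is true.
  At w6: □□(¬s ∨ r) is true.
So □□□(¬s ∨ r) is true at w1.

Yes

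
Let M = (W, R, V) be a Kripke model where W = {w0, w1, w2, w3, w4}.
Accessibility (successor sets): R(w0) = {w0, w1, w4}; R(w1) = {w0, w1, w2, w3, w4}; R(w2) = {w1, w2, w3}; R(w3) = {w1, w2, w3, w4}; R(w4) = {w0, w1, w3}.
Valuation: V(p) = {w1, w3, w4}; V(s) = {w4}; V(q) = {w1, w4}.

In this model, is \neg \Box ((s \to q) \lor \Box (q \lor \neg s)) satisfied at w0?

No

Recall that \Box ψ holds at a world iff ψ holds at every accessible world, and \Diamond ψ holds iff ψ holds at some accessible world.
At w0: \Box ((s \to q) \lor \Box (q \lor \neg s)) is true, so \neg \Box ((s \to q) \lor \Box (q \lor \neg s)) is false.
  At w0: \Box ((s \to q) \lor \Box (q \lor \neg s)) requires (s \to q) \lor \Box (q \lor \neg s) at every successor {w0, w1, w4}.
      At w0: s \to q is true, \Box (q \lor \neg s) is true, so (s \to q) \lor \Box (q \lor \neg s) is true.
      At w1: s \to q is true, \Box (q \lor \neg s) is true, so (s \to q) \lor \Box (q \lor \neg s) is true.
      At w4: s \to q is true, \Box (q \lor \neg s) is true, so (s \to q) \lor \Box (q \lor \neg s) is true.
  So \Box ((s \to q) \lor \Box (q \lor \neg s)) is true at w0.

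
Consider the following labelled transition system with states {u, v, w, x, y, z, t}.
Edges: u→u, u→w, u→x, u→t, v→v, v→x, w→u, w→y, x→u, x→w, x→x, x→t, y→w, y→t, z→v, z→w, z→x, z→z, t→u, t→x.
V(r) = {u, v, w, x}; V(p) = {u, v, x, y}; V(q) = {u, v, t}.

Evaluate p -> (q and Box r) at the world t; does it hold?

Yes

At t: p is false, q and Box r is true, so p -> (q and Box r) is true.
  At t: q is true, Box r is true, so q and Box r is true.
    At t: Box r requires r at every successor {u, x}.
      At u: r is true.
      At x: r is true.
    So Box r is true at t.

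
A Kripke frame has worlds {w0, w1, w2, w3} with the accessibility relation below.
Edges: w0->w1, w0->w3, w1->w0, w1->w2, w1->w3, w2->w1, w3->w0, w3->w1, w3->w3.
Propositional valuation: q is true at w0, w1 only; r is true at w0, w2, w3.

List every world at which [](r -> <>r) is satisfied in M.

w0, w2, w3

Recall that []ψ holds at a world iff ψ holds at every accessible world, and <>ψ holds iff ψ holds at some accessible world.
Let φ = [](r -> <>r). Evaluate φ at each world:
  w0 (successors {w1, w3}): φ is true.
  w1 (successors {w0, w2, w3}): φ is false.
  w2 (successors {w1}): φ is true.
  w3 (successors {w0, w1, w3}): φ is true.
For instance, at w1:
  At w1: [](r -> <>r) requires r -> <>r at every successor {w0, w2, w3}.
    r -> <>r fails at w2, so [](r -> <>r) is false at w1.
      At w2: r is true, <>r is false, so r -> <>r is false.
Satisfying worlds: {w0, w2, w3}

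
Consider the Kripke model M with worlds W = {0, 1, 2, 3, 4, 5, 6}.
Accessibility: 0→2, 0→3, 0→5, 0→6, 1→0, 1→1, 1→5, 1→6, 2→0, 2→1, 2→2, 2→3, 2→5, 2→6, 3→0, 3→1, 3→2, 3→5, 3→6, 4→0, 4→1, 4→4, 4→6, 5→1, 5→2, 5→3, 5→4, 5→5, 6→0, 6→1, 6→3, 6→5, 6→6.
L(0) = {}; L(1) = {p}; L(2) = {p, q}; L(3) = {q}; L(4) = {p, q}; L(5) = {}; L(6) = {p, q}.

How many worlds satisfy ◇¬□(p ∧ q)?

Let φ = ◇¬□(p ∧ q). Evaluate φ at each world:
  0 (successors {2, 3, 5, 6}): φ is true.
  1 (successors {0, 1, 5, 6}): φ is true.
  2 (successors {0, 1, 2, 3, 5, 6}): φ is true.
  3 (successors {0, 1, 2, 5, 6}): φ is true.
  4 (successors {0, 1, 4, 6}): φ is true.
  5 (successors {1, 2, 3, 4, 5}): φ is true.
  6 (successors {0, 1, 3, 5, 6}): φ is true.
For instance, at 6:
  At 6: ◇¬□(p ∧ q) requires ¬□(p ∧ q) at some successor in {0, 1, 3, 5, 6}.
    ¬□(p ∧ q) holds at 0, so ◇¬□(p ∧ q) is true at 6.
      At 0: □(p ∧ q) is false, so ¬□(p ∧ q) is true.
Satisfying worlds: {0, 1, 2, 3, 4, 5, 6}

7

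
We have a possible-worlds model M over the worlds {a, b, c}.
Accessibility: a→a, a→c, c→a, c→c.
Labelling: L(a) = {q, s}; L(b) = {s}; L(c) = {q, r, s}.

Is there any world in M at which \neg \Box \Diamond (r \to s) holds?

Let φ = \neg \Box \Diamond (r \to s). Evaluate φ at each world:
  a (successors {a, c}): φ is false.
  b (successors ∅): φ is false.
  c (successors {a, c}): φ is false.
For instance, at a:
  At a: \Box \Diamond (r \to s) is true, so \neg \Box \Diamond (r \to s) is false.
    At a: \Box \Diamond (r \to s) requires \Diamond (r \to s) at every successor {a, c}.
      At a: \Diamond (r \to s) is true.
      At c: \Diamond (r \to s) is true.
    So \Box \Diamond (r \to s) is true at a.

No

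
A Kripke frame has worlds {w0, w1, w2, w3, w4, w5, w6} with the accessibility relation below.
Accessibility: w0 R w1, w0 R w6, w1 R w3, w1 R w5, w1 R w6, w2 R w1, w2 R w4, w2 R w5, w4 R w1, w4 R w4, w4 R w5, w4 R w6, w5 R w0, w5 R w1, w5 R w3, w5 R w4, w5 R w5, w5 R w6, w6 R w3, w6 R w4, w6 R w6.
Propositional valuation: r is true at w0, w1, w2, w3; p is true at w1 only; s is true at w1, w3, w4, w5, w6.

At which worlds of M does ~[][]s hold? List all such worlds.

Recall that []ψ holds at a world iff ψ holds at every accessible world, and <>ψ holds iff ψ holds at some accessible world.
Let φ = ~[][]s. Evaluate φ at each world:
  w0 (successors {w1, w6}): φ is false.
  w1 (successors {w3, w5, w6}): φ is true.
  w2 (successors {w1, w4, w5}): φ is true.
  w3 (successors ∅): φ is false.
  w4 (successors {w1, w4, w5, w6}): φ is true.
  w5 (successors {w0, w1, w3, w4, w5, w6}): φ is true.
  w6 (successors {w3, w4, w6}): φ is false.
For instance, at w2:
  At w2: [][]s is false, so ~[][]s is true.
    At w2: [][]s requires []s at every successor {w1, w4, w5}.
      []s fails at w5, so [][]s is false at w2.
Satisfying worlds: {w1, w2, w4, w5}

w1, w2, w4, w5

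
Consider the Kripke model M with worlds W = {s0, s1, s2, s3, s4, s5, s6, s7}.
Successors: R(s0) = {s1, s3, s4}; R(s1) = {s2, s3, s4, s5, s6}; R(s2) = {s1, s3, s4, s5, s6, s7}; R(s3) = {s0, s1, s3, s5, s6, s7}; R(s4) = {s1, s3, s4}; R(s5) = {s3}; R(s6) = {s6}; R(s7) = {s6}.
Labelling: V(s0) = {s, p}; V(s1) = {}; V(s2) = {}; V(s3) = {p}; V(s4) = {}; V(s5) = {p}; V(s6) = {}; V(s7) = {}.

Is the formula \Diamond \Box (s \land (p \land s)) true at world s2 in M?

No

At s2: \Diamond \Box (s \land (p \land s)) requires \Box (s \land (p \land s)) at some successor in {s1, s3, s4, s5, s6, s7}.
  At s1: \Box (s \land (p \land s)) is false.
  At s3: \Box (s \land (p \land s)) is false.
  At s4: \Box (s \land (p \land s)) is false.
  At s5: \Box (s \land (p \land s)) is false.
  At s6: \Box (s \land (p \land s)) is false.
  At s7: \Box (s \land (p \land s)) is false.
So \Diamond \Box (s \land (p \land s)) is false at s2.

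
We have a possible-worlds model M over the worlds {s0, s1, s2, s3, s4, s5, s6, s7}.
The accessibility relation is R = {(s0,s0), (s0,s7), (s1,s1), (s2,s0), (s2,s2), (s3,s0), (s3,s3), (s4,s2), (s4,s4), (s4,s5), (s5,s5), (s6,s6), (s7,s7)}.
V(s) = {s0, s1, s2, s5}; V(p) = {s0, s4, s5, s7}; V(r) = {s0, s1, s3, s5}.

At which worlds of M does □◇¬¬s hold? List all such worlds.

Recall that □ψ holds at a world iff ψ holds at every accessible world, and ◇ψ holds iff ψ holds at some accessible world.
Let φ = □◇¬¬s. Evaluate φ at each world:
  s0 (successors {s0, s7}): φ is false.
  s1 (successors {s1}): φ is true.
  s2 (successors {s0, s2}): φ is true.
  s3 (successors {s0, s3}): φ is true.
  s4 (successors {s2, s4, s5}): φ is true.
  s5 (successors {s5}): φ is true.
  s6 (successors {s6}): φ is false.
  s7 (successors {s7}): φ is false.
For instance, at s0:
  At s0: □◇¬¬s requires ◇¬¬s at every successor {s0, s7}.
    ◇¬¬s fails at s7, so □◇¬¬s is false at s0.
      At s7: ◇¬¬s requires ¬¬s at some successor in {s7}.
        At s7: ¬¬s is false.
      So ◇¬¬s is false at s7.
Satisfying worlds: {s1, s2, s3, s4, s5}

s1, s2, s3, s4, s5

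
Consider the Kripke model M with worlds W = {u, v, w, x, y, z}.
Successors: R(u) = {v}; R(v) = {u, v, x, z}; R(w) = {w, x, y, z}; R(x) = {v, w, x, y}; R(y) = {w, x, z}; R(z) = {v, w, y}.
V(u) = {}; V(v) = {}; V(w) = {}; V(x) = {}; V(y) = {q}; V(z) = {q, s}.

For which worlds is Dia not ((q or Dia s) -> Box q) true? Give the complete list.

Let φ = Dia not ((q or Dia s) -> Box q). Evaluate φ at each world:
  u (successors {v}): φ is true.
  v (successors {u, v, x, z}): φ is true.
  w (successors {w, x, y, z}): φ is true.
  x (successors {v, w, x, y}): φ is true.
  y (successors {w, x, z}): φ is true.
  z (successors {v, w, y}): φ is true.
For instance, at u:
  At u: Dia not ((q or Dia s) -> Box q) requires not ((q or Dia s) -> Box q) at some successor in {v}.
    not ((q or Dia s) -> Box q) holds at v, so Dia not ((q or Dia s) -> Box q) is true at u.
      At v: (q or Dia s) -> Box q is false, so not ((q or Dia s) -> Box q) is true.
Satisfying worlds: {u, v, w, x, y, z}

u, v, w, x, y, z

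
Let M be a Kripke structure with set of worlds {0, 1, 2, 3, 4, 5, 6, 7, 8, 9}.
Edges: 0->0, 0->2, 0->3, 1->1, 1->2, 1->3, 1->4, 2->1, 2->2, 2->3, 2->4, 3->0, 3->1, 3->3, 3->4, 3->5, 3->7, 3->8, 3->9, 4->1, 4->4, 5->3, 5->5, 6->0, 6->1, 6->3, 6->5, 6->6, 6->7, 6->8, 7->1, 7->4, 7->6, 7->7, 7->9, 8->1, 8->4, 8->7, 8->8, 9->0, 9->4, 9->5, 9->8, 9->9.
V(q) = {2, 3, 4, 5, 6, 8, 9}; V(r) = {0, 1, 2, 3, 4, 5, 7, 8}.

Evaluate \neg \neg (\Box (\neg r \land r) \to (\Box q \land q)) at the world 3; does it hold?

Yes

At 3: \neg (\Box (\neg r \land r) \to (\Box q \land q)) is false, so \neg \neg (\Box (\neg r \land r) \to (\Box q \land q)) is true.
  At 3: \Box (\neg r \land r) \to (\Box q \land q) is true, so \neg (\Box (\neg r \land r) \to (\Box q \land q)) is false.
    At 3: \Box (\neg r \land r) is false, \Box q \land q is false, so \Box (\neg r \land r) \to (\Box q \land q) is true.
      At 3: \Box (\neg r \land r) requires \neg r \land r at every successor {0, 1, 3, 4, 5, 7, 8, 9}.
        \neg r \land r fails at 0, so \Box (\neg r \land r) is false at 3.
      At 3: \Box q is false, q is true, so \Box q \land q is false.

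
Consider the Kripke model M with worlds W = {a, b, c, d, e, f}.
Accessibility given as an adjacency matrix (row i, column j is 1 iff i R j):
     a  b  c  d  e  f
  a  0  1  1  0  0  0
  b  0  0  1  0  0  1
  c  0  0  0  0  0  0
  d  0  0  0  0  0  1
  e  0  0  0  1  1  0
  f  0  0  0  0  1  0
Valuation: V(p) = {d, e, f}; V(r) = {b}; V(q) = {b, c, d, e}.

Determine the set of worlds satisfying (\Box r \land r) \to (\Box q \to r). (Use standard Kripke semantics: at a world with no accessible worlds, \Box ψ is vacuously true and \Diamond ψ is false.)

Recall that \Box ψ holds at a world iff ψ holds at every accessible world, and \Diamond ψ holds iff ψ holds at some accessible world.
Let φ = (\Box r \land r) \to (\Box q \to r). Evaluate φ at each world:
  a (successors {b, c}): φ is true.
  b (successors {c, f}): φ is true.
  c (successors ∅): φ is true.
  d (successors {f}): φ is true.
  e (successors {d, e}): φ is true.
  f (successors {e}): φ is true.
For instance, at e:
  At e: \Box r \land r is false, \Box q \to r is false, so (\Box r \land r) \to (\Box q \to r) is true.
    At e: \Box r is false, r is false, so \Box r \land r is false.
      At e: \Box r requires r at every successor {d, e}.
        r fails at d, so \Box r is false at e.
    At e: \Box q is true, r is false, so \Box q \to r is false.
      At e: \Box q requires q at every successor {d, e}.
        At d: q is true.
        At e: q is true.
      So \Box q is true at e.
Satisfying worlds: {a, b, c, d, e, f}

a, b, c, d, e, f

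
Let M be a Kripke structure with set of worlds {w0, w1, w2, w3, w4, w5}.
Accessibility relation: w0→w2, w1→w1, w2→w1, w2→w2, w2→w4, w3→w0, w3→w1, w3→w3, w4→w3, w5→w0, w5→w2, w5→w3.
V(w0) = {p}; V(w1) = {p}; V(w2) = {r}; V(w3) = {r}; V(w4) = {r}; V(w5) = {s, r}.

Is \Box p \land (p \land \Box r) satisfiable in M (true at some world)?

No

Recall that \Box ψ holds at a world iff ψ holds at every accessible world, and \Diamond ψ holds iff ψ holds at some accessible world.
Let φ = \Box p \land (p \land \Box r). Evaluate φ at each world:
  w0 (successors {w2}): φ is false.
  w1 (successors {w1}): φ is false.
  w2 (successors {w1, w2, w4}): φ is false.
  w3 (successors {w0, w1, w3}): φ is false.
  w4 (successors {w3}): φ is false.
  w5 (successors {w0, w2, w3}): φ is false.
For instance, at w3:
  At w3: \Box p is false, p \land \Box r is false, so \Box p \land (p \land \Box r) is false.
    At w3: \Box p requires p at every successor {w0, w1, w3}.
      p fails at w3, so \Box p is false at w3.
    At w3: p is false, \Box r is false, so p \land \Box r is false.
      At w3: \Box r requires r at every successor {w0, w1, w3}.
        r fails at w0, so \Box r is false at w3.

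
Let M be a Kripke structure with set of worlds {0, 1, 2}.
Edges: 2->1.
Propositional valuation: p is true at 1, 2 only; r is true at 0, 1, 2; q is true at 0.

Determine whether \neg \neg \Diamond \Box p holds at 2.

Yes

At 2: \neg \Diamond \Box p is false, so \neg \neg \Diamond \Box p is true.
  At 2: \Diamond \Box p is true, so \neg \Diamond \Box p is false.
    At 2: \Diamond \Box p requires \Box p at some successor in {1}.
      \Box p holds at 1, so \Diamond \Box p is true at 2.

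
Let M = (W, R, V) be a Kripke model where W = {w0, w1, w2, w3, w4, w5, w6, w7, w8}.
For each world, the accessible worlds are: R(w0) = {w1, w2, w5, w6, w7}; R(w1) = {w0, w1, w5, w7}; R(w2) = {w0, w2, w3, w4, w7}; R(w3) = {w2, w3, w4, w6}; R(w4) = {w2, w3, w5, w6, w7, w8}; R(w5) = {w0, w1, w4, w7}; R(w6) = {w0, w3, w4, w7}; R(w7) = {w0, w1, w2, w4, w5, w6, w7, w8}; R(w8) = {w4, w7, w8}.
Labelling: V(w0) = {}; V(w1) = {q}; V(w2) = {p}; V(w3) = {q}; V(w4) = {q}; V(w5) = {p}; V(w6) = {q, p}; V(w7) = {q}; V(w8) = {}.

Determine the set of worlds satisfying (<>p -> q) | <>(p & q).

w0, w1, w3, w4, w5, w6, w7, w8

Recall that <>ψ holds at a world iff ψ holds at some accessible world.
Let φ = (<>p -> q) | <>(p & q). Evaluate φ at each world:
  w0 (successors {w1, w2, w5, w6, w7}): φ is true.
  w1 (successors {w0, w1, w5, w7}): φ is true.
  w2 (successors {w0, w2, w3, w4, w7}): φ is false.
  w3 (successors {w2, w3, w4, w6}): φ is true.
  w4 (successors {w2, w3, w5, w6, w7, w8}): φ is true.
  w5 (successors {w0, w1, w4, w7}): φ is true.
  w6 (successors {w0, w3, w4, w7}): φ is true.
  w7 (successors {w0, w1, w2, w4, w5, w6, w7, w8}): φ is true.
  w8 (successors {w4, w7, w8}): φ is true.
For instance, at w6:
  At w6: <>p -> q is true, <>(p & q) is false, so (<>p -> q) | <>(p & q) is true.
    At w6: <>p is false, q is true, so <>p -> q is true.
      At w6: <>p requires p at some successor in {w0, w3, w4, w7}.
        At w0: p is false.
        At w3: p is false.
        At w4: p is false.
        At w7: p is false.
      So <>p is false at w6.
    At w6: <>(p & q) requires p & q at some successor in {w0, w3, w4, w7}.
      At w0: p & q is false.
      At w3: p & q is false.
      At w4: p & q is false.
      At w7: p & q is false.
    So <>(p & q) is false at w6.
Satisfying worlds: {w0, w1, w3, w4, w5, w6, w7, w8}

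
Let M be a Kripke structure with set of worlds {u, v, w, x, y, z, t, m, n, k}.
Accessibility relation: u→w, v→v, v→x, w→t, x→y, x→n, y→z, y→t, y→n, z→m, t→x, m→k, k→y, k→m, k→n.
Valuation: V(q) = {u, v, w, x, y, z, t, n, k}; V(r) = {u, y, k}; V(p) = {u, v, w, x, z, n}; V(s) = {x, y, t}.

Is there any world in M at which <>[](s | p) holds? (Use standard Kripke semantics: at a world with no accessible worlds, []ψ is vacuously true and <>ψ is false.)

Yes

Let φ = <>[](s | p). Evaluate φ at each world:
  u (successors {w}): φ is true.
  v (successors {v, x}): φ is true.
  w (successors {t}): φ is true.
  x (successors {y, n}): φ is true.
  y (successors {z, t, n}): φ is true.
  z (successors {m}): φ is false.
  t (successors {x}): φ is true.
  m (successors {k}): φ is false.
  n (successors ∅): φ is false.
  k (successors {y, m, n}): φ is true.
Detail at u (witness):
  At u: <>[](s | p) requires [](s | p) at some successor in {w}.
    [](s | p) holds at w, so <>[](s | p) is true at u.
      At w: [](s | p) requires s | p at every successor {t}.
        At t: s | p is true.
      So [](s | p) is true at w.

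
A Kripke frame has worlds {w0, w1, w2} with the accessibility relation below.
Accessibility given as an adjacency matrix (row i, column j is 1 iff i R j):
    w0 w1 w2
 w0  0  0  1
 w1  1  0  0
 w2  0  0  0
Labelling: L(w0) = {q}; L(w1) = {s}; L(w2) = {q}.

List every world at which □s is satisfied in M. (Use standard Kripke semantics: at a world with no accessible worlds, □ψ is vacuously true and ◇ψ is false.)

w2

Let φ = □s. Evaluate φ at each world:
  w0 (successors {w2}): φ is false.
  w1 (successors {w0}): φ is false.
  w2 (successors ∅): φ is true.
For instance, at w0:
  At w0: □s requires s at every successor {w2}.
    s fails at w2, so □s is false at w0.
Satisfying worlds: {w2}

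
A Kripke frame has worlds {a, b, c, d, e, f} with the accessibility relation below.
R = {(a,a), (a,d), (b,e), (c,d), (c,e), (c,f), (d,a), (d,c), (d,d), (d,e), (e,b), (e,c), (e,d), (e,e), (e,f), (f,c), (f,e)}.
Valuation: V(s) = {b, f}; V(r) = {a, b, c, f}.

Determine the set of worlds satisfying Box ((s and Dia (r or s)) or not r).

b, c

Recall that Box ψ holds at a world iff ψ holds at every accessible world, and Dia ψ holds iff ψ holds at some accessible world.
Let φ = Box ((s and Dia (r or s)) or not r). Evaluate φ at each world:
  a (successors {a, d}): φ is false.
  b (successors {e}): φ is true.
  c (successors {d, e, f}): φ is true.
  d (successors {a, c, d, e}): φ is false.
  e (successors {b, c, d, e, f}): φ is false.
  f (successors {c, e}): φ is false.
For instance, at a:
  At a: Box ((s and Dia (r or s)) or not r) requires (s and Dia (r or s)) or not r at every successor {a, d}.
    (s and Dia (r or s)) or not r fails at a, so Box ((s and Dia (r or s)) or not r) is false at a.
      At a: s and Dia (r or s) is false, not r is false, so (s and Dia (r or s)) or not r is false.
Satisfying worlds: {b, c}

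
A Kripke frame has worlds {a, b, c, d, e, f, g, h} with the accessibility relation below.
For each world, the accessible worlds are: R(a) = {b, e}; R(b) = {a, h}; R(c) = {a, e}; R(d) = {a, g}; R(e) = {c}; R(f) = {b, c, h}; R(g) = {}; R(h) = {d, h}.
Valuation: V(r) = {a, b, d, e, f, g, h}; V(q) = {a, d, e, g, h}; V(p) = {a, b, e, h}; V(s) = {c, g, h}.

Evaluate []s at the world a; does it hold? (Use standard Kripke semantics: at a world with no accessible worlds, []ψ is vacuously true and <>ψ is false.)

No

At a: []s requires s at every successor {b, e}.
  s fails at b, so []s is false at a.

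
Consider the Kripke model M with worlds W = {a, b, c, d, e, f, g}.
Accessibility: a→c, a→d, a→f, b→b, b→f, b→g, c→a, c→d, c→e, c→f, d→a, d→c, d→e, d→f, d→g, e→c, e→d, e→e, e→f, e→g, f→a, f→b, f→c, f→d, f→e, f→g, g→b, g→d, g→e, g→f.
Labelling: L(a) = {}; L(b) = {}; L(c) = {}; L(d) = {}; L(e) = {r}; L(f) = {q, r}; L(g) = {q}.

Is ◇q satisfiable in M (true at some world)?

Yes

Recall that ◇ψ holds at a world iff ψ holds at some accessible world.
Let φ = ◇q. Evaluate φ at each world:
  a (successors {c, d, f}): φ is true.
  b (successors {b, f, g}): φ is true.
  c (successors {a, d, e, f}): φ is true.
  d (successors {a, c, e, f, g}): φ is true.
  e (successors {c, d, e, f, g}): φ is true.
  f (successors {a, b, c, d, e, g}): φ is true.
  g (successors {b, d, e, f}): φ is true.
Detail at a (witness):
  At a: ◇q requires q at some successor in {c, d, f}.
    q holds at f, so ◇q is true at a.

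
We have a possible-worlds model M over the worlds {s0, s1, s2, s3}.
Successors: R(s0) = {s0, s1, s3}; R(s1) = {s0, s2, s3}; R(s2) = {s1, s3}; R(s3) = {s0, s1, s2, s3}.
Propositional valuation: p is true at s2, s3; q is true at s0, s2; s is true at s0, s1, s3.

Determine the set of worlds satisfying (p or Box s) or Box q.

s0, s2, s3

Let φ = (p or Box s) or Box q. Evaluate φ at each world:
  s0 (successors {s0, s1, s3}): φ is true.
  s1 (successors {s0, s2, s3}): φ is false.
  s2 (successors {s1, s3}): φ is true.
  s3 (successors {s0, s1, s2, s3}): φ is true.
For instance, at s1:
  At s1: p or Box s is false, Box q is false, so (p or Box s) or Box q is false.
    At s1: p is false, Box s is false, so p or Box s is false.
      At s1: Box s requires s at every successor {s0, s2, s3}.
        s fails at s2, so Box s is false at s1.
    At s1: Box q requires q at every successor {s0, s2, s3}.
      q fails at s3, so Box q is false at s1.
Satisfying worlds: {s0, s2, s3}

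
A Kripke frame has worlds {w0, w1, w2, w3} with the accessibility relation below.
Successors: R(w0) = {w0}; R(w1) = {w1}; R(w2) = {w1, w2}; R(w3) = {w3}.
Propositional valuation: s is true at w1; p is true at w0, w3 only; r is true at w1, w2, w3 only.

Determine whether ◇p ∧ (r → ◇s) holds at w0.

Recall that ◇ψ holds at a world iff ψ holds at some accessible world.
At w0: ◇p is true, r → ◇s is true, so ◇p ∧ (r → ◇s) is true.
  At w0: ◇p requires p at some successor in {w0}.
    p holds at w0, so ◇p is true at w0.
  At w0: r is false, ◇s is false, so r → ◇s is true.
    At w0: ◇s requires s at some successor in {w0}.
      At w0: s is false.
    So ◇s is false at w0.

Yes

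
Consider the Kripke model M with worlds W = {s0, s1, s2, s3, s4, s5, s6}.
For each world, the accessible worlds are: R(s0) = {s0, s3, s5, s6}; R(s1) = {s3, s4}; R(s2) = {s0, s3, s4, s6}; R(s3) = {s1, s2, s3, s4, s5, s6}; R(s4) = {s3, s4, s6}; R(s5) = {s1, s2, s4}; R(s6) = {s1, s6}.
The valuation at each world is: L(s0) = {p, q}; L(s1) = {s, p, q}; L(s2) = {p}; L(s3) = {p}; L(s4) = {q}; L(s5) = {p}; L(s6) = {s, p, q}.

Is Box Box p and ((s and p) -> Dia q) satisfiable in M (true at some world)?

No

Let φ = Box Box p and ((s and p) -> Dia q). Evaluate φ at each world:
  s0 (successors {s0, s3, s5, s6}): φ is false.
  s1 (successors {s3, s4}): φ is false.
  s2 (successors {s0, s3, s4, s6}): φ is false.
  s3 (successors {s1, s2, s3, s4, s5, s6}): φ is false.
  s4 (successors {s3, s4, s6}): φ is false.
  s5 (successors {s1, s2, s4}): φ is false.
  s6 (successors {s1, s6}): φ is false.
For instance, at s5:
  At s5: Box Box p is false, (s and p) -> Dia q is true, so Box Box p and ((s and p) -> Dia q) is false.
    At s5: Box Box p requires Box p at every successor {s1, s2, s4}.
      Box p fails at s1, so Box Box p is false at s5.
    At s5: s and p is false, Dia q is true, so (s and p) -> Dia q is true.
      At s5: Dia q requires q at some successor in {s1, s2, s4}.
        q holds at s1, so Dia q is true at s5.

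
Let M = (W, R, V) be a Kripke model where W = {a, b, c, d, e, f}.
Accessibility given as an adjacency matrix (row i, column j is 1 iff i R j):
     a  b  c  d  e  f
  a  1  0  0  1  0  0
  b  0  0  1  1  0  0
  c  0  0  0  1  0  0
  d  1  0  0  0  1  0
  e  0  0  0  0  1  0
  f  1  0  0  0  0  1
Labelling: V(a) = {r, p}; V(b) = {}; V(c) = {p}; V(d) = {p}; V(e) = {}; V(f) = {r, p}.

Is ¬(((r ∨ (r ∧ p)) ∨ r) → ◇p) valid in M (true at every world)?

Recall that ◇ψ holds at a world iff ψ holds at some accessible world.
Let φ = ¬(((r ∨ (r ∧ p)) ∨ r) → ◇p). Evaluate φ at each world:
  a (successors {a, d}): φ is false.
  b (successors {c, d}): φ is false.
  c (successors {d}): φ is false.
  d (successors {a, e}): φ is false.
  e (successors {e}): φ is false.
  f (successors {a, f}): φ is false.
Detail at a (counterexample):
  At a: ((r ∨ (r ∧ p)) ∨ r) → ◇p is true, so ¬(((r ∨ (r ∧ p)) ∨ r) → ◇p) is false.
    At a: (r ∨ (r ∧ p)) ∨ r is true, ◇p is true, so ((r ∨ (r ∧ p)) ∨ r) → ◇p is true.
      At a: ◇p requires p at some successor in {a, d}.
        p holds at a, so ◇p is true at a.

No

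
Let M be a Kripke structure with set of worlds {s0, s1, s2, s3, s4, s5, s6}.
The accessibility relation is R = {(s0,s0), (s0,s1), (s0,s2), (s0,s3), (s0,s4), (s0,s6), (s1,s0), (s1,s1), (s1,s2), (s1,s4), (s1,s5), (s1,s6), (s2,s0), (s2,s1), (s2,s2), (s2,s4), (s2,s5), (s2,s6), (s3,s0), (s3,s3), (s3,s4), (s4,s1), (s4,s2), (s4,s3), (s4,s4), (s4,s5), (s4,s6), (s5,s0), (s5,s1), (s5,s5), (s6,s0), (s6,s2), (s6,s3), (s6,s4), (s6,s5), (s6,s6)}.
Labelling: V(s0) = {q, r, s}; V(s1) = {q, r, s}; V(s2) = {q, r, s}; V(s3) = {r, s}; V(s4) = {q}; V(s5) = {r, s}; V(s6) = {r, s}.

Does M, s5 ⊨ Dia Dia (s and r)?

At s5: Dia Dia (s and r) requires Dia (s and r) at some successor in {s0, s1, s5}.
  Dia (s and r) holds at s0, so Dia Dia (s and r) is true at s5.
    At s0: Dia (s and r) requires s and r at some successor in {s0, s1, s2, s3, s4, s6}.
      s and r holds at s0, so Dia (s and r) is true at s0.

Yes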